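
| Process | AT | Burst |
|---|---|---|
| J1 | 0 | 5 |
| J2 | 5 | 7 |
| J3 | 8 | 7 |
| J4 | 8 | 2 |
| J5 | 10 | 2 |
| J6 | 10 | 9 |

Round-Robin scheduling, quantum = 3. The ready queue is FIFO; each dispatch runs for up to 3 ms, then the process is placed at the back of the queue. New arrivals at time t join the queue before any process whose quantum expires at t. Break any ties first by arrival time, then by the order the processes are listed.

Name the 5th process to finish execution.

J3

Schedule: | J1 0-5 | J2 5-8 | J3 8-11 | J4 11-13 | J2 13-16 | J5 16-18 | J6 18-21 | J3 21-24 | J2 24-25 | J6 25-28 | J3 28-29 | J6 29-32 |
Completion: J1=5  J2=25  J3=29  J4=13  J5=18  J6=32
Turnaround (C−A): J1=5  J2=20  J3=21  J4=5  J5=8  J6=22
Finish order: J1 → J4 → J5 → J2 → J3 → J6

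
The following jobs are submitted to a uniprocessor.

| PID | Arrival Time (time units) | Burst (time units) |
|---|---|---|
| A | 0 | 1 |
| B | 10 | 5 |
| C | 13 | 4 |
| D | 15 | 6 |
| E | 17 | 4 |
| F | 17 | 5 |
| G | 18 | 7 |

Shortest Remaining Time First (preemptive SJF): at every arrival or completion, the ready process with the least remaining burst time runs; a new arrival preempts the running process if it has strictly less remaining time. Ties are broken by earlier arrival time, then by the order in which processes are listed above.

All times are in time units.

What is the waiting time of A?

Schedule: | A 0-1 | idle 1-10 | B 10-15 | C 15-19 | E 19-23 | F 23-28 | D 28-34 | G 34-41 |
Completion: A=1  B=15  C=19  D=34  E=23  F=28  G=41
Turnaround (C−A): A=1  B=5  C=6  D=19  E=6  F=11  G=23
Waiting(A) = turnaround − burst = 1 − 1 = 0

0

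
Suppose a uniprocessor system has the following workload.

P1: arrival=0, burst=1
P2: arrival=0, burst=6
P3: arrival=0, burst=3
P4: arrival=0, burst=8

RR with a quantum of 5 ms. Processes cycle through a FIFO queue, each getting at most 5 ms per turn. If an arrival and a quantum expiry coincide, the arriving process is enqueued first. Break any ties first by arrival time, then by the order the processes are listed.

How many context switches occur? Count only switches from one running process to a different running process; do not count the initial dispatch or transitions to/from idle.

5

Schedule: | P1 0-1 | P2 1-6 | P3 6-9 | P4 9-14 | P2 14-15 | P4 15-18 |
Completion: P1=1  P2=15  P3=9  P4=18
Turnaround (C−A): P1=1  P2=15  P3=9  P4=18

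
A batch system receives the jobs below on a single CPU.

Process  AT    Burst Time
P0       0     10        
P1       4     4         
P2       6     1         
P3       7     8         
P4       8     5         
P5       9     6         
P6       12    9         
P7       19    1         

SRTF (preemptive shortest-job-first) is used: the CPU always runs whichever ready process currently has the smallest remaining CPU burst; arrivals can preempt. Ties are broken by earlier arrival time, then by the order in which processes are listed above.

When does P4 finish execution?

14

Schedule: | P0 0-4 | P1 4-6 | P2 6-7 | P1 7-9 | P4 9-14 | P0 14-20 | P7 20-21 | P5 21-27 | P3 27-35 | P6 35-44 |
Completion: P0=20  P1=9  P2=7  P3=35  P4=14  P5=27  P6=44  P7=21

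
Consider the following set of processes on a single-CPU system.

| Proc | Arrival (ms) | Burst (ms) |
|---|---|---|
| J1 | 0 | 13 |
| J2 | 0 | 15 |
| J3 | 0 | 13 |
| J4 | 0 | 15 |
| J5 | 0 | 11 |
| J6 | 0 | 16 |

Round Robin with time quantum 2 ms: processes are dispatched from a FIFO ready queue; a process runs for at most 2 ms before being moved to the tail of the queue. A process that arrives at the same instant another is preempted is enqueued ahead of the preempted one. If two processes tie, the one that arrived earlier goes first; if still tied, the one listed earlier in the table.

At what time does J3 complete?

Schedule: | J1 0-2 | J2 2-4 | J3 4-6 | J4 6-8 | J5 8-10 | J6 10-12 | J1 12-14 | J2 14-16 | J3 16-18 | J4 18-20 | J5 20-22 | J6 22-24 | J1 24-26 | J2 26-28 | J3 28-30 | J4 30-32 | J5 32-34 | J6 34-36 | J1 36-38 | J2 38-40 | J3 40-42 | J4 42-44 | J5 44-46 | J6 46-48 | J1 48-50 | J2 50-52 | J3 52-54 | J4 54-56 | J5 56-58 | J6 58-60 | J1 60-62 | J2 62-64 | J3 64-66 | J4 66-68 | J5 68-69 | J6 69-71 | J1 71-72 | J2 72-74 | J3 74-75 | J4 75-77 | J6 77-79 | J2 79-80 | J4 80-81 | J6 81-83 |
Completion: J1=72  J2=80  J3=75  J4=81  J5=69  J6=83
Turnaround (C−A): J1=72  J2=80  J3=75  J4=81  J5=69  J6=83

75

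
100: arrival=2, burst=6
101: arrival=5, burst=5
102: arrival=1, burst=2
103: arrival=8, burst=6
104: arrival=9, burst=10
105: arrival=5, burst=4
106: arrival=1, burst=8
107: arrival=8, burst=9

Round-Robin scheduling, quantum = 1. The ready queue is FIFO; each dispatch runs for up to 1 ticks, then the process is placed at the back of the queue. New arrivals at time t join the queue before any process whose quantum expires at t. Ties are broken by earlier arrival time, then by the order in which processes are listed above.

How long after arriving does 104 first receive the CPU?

Schedule: | idle 0-1 | 102 1-2 | 106 2-3 | 100 3-4 | 102 4-5 | 106 5-6 | 100 6-7 | 101 7-8 | 105 8-9 | 106 9-10 | 100 10-11 | 103 11-12 | 107 12-13 | 101 13-14 | 104 14-15 | 105 15-16 | 106 16-17 | 100 17-18 | 103 18-19 | 107 19-20 | 101 20-21 | 104 21-22 | 105 22-23 | 106 23-24 | 100 24-25 | 103 25-26 | 107 26-27 | 101 27-28 | 104 28-29 | 105 29-30 | 106 30-31 | 100 31-32 | 103 32-33 | 107 33-34 | 101 34-35 | 104 35-36 | 106 36-37 | 103 37-38 | 107 38-39 | 104 39-40 | 106 40-41 | 103 41-42 | 107 42-43 | 104 43-44 | 107 44-45 | 104 45-46 | 107 46-47 | 104 47-48 | 107 48-49 | 104 49-51 |
Completion: 100=32  101=35  102=5  103=42  104=51  105=30  106=41  107=49
Turnaround (C−A): 100=30  101=30  102=4  103=34  104=42  105=25  106=40  107=41
Response(104) = first start − arrival = 14 − 9 = 5

5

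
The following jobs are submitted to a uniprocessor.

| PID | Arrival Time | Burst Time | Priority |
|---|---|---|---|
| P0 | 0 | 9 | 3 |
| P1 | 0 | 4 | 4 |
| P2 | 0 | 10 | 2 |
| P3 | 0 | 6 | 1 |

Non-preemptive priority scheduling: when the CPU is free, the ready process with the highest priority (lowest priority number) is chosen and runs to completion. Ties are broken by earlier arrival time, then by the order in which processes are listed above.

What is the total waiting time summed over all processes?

Timeline: | P3 0-6 | P2 6-16 | P0 16-25 | P1 25-29 |
Completion: P0=25  P1=29  P2=16  P3=6
Turnaround (C−A): P0=25  P1=29  P2=16  P3=6
Waiting = turnaround − burst: P0=16, P1=25, P2=6, P3=0
Total waiting = 16 + 25 + 6 + 0 = 47

47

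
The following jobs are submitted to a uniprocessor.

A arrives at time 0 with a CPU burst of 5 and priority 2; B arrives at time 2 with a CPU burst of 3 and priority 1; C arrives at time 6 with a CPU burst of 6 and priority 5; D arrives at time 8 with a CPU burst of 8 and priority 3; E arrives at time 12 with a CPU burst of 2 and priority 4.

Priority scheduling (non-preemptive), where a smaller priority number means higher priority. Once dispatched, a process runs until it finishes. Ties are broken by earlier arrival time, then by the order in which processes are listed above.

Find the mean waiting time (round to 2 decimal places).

3.80

Schedule: | A 0-5 | B 5-8 | D 8-16 | E 16-18 | C 18-24 |
Completion: A=5  B=8  C=24  D=16  E=18
Turnaround (C−A): A=5  B=6  C=18  D=8  E=6
Waiting times: A=0, B=3, C=12, D=0, E=4
Average waiting = (0+3+12+0+4) / 5 = 19/5 = 3.80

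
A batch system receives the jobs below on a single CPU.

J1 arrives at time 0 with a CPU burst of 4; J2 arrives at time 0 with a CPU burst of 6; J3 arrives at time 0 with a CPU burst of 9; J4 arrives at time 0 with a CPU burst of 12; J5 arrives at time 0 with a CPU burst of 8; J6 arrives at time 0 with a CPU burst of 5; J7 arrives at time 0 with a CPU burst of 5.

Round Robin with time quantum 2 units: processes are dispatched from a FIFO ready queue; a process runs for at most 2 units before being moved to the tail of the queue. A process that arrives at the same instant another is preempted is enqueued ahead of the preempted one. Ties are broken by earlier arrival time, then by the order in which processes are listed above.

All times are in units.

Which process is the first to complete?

J1

Schedule: | J1 0-2 | J2 2-4 | J3 4-6 | J4 6-8 | J5 8-10 | J6 10-12 | J7 12-14 | J1 14-16 | J2 16-18 | J3 18-20 | J4 20-22 | J5 22-24 | J6 24-26 | J7 26-28 | J2 28-30 | J3 30-32 | J4 32-34 | J5 34-36 | J6 36-37 | J7 37-38 | J3 38-40 | J4 40-42 | J5 42-44 | J3 44-45 | J4 45-49 |
Completion: J1=16  J2=30  J3=45  J4=49  J5=44  J6=37  J7=38
Turnaround (C−A): J1=16  J2=30  J3=45  J4=49  J5=44  J6=37  J7=38
Finish order: J1 → J2 → J6 → J7 → J5 → J3 → J4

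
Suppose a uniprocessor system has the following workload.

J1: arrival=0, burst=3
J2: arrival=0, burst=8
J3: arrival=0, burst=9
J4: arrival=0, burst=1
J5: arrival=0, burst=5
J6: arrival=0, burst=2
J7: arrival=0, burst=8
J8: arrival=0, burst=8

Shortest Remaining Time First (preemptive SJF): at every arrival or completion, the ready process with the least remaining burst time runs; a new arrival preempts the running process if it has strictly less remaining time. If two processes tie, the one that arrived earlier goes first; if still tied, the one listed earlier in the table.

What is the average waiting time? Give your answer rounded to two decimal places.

12.75

Timeline: | J4 0-1 | J6 1-3 | J1 3-6 | J5 6-11 | J2 11-19 | J7 19-27 | J8 27-35 | J3 35-44 |
Completion: J1=6  J2=19  J3=44  J4=1  J5=11  J6=3  J7=27  J8=35
Turnaround (C−A): J1=6  J2=19  J3=44  J4=1  J5=11  J6=3  J7=27  J8=35
Waiting times: J1=3, J2=11, J3=35, J4=0, J5=6, J6=1, J7=19, J8=27
Average waiting = (3+11+35+0+6+1+19+27) / 8 = 102/8 = 12.75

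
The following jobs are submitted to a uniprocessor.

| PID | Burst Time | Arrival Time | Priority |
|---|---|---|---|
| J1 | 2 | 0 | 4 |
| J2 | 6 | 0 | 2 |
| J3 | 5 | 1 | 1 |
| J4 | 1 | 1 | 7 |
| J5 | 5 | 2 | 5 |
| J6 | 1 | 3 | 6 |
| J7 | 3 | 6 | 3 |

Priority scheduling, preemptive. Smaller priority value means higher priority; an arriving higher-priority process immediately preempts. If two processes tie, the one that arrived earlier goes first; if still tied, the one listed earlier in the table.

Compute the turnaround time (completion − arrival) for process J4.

22

Timeline: | J2 0-1 | J3 1-6 | J2 6-11 | J7 11-14 | J1 14-16 | J5 16-21 | J6 21-22 | J4 22-23 |
Completion: J1=16  J2=11  J3=6  J4=23  J5=21  J6=22  J7=14
Turnaround(J4) = completion − arrival = 23 − 1 = 22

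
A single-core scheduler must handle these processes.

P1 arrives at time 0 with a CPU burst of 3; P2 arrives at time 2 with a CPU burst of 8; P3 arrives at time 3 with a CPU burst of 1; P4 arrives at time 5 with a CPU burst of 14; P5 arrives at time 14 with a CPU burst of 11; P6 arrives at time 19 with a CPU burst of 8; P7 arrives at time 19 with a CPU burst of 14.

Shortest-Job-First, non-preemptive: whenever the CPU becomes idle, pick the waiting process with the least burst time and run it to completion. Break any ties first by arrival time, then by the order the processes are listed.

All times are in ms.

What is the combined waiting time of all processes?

62

Timeline: | P1 0-3 | P3 3-4 | P2 4-12 | P4 12-26 | P6 26-34 | P5 34-45 | P7 45-59 |
Completion: P1=3  P2=12  P3=4  P4=26  P5=45  P6=34  P7=59
Waiting = turnaround − burst: P1=0, P2=2, P3=0, P4=7, P5=20, P6=7, P7=26
Total waiting = 0 + 2 + 0 + 7 + 20 + 7 + 26 = 62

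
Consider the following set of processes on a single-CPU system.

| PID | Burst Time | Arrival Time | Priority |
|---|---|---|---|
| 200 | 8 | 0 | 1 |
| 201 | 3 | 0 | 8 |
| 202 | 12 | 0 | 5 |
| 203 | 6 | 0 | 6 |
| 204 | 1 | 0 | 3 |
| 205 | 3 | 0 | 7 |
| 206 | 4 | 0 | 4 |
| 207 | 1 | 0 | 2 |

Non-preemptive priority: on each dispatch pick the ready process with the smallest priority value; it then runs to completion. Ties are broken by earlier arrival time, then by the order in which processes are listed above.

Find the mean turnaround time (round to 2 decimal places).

21.50

Gantt: | 200 0-8 | 207 8-9 | 204 9-10 | 206 10-14 | 202 14-26 | 203 26-32 | 205 32-35 | 201 35-38 |
Completion: 200=8  201=38  202=26  203=32  204=10  205=35  206=14  207=9
Turnaround times: 200=8, 201=38, 202=26, 203=32, 204=10, 205=35, 206=14, 207=9
Average turnaround = (8+38+26+32+10+35+14+9) / 8 = 172/8 = 21.50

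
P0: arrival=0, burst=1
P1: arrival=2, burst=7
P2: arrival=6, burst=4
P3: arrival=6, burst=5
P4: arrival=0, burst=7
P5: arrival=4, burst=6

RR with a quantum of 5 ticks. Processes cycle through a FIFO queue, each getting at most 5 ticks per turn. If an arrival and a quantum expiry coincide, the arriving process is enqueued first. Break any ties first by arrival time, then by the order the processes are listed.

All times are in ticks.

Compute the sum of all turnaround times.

114

Schedule: | P0 0-1 | P4 1-6 | P1 6-11 | P5 11-16 | P2 16-20 | P3 20-25 | P4 25-27 | P1 27-29 | P5 29-30 |
Completion: P0=1  P1=29  P2=20  P3=25  P4=27  P5=30
Turnaround (C−A): P0=1  P1=27  P2=14  P3=19  P4=27  P5=26
Turnaround = completion − arrival: P0=1, P1=27, P2=14, P3=19, P4=27, P5=26
Total turnaround = 1 + 27 + 14 + 19 + 27 + 26 = 114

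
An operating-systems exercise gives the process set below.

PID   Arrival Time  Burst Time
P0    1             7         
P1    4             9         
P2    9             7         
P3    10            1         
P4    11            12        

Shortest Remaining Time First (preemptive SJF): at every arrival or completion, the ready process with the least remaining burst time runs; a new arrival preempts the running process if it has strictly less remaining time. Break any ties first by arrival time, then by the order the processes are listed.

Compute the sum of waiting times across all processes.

27

Schedule: | idle 0-1 | P0 1-8 | P1 8-9 | P2 9-10 | P3 10-11 | P2 11-17 | P1 17-25 | P4 25-37 |
Completion: P0=8  P1=25  P2=17  P3=11  P4=37
Waiting = turnaround − burst: P0=0, P1=12, P2=1, P3=0, P4=14
Total waiting = 0 + 12 + 1 + 0 + 14 = 27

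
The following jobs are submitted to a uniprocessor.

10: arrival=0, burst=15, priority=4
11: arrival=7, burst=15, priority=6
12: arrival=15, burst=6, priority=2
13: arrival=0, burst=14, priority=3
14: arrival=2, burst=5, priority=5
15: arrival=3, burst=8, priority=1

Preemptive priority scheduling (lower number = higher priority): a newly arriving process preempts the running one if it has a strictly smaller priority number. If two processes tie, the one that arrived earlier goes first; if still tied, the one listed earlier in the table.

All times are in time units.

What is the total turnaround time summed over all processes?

Timeline: | 13 0-3 | 15 3-11 | 13 11-15 | 12 15-21 | 13 21-28 | 10 28-43 | 14 43-48 | 11 48-63 |
Completion: 10=43  11=63  12=21  13=28  14=48  15=11
Turnaround (C−A): 10=43  11=56  12=6  13=28  14=46  15=8
Turnaround = completion − arrival: 10=43, 11=56, 12=6, 13=28, 14=46, 15=8
Total turnaround = 43 + 56 + 6 + 28 + 46 + 8 = 187

187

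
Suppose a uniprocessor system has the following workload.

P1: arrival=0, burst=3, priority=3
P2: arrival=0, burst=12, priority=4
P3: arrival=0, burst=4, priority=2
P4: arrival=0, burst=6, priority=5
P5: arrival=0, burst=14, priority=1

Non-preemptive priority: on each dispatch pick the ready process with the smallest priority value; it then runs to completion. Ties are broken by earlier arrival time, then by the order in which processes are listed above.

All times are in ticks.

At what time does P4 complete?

Gantt: | P5 0-14 | P3 14-18 | P1 18-21 | P2 21-33 | P4 33-39 |
Completion: P1=21  P2=33  P3=18  P4=39  P5=14
Turnaround (C−A): P1=21  P2=33  P3=18  P4=39  P5=14

39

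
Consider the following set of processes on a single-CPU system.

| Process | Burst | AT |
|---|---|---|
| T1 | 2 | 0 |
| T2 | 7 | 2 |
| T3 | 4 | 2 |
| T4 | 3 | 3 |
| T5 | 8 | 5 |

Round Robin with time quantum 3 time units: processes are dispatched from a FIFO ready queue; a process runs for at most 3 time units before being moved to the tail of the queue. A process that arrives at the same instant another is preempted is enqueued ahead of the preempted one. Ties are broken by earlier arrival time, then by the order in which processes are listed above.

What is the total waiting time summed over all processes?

Schedule: | T1 0-2 | T2 2-5 | T3 5-8 | T4 8-11 | T5 11-14 | T2 14-17 | T3 17-18 | T5 18-21 | T2 21-22 | T5 22-24 |
Completion: T1=2  T2=22  T3=18  T4=11  T5=24
Turnaround (C−A): T1=2  T2=20  T3=16  T4=8  T5=19
Waiting = turnaround − burst: T1=0, T2=13, T3=12, T4=5, T5=11
Total waiting = 0 + 13 + 12 + 5 + 11 = 41

41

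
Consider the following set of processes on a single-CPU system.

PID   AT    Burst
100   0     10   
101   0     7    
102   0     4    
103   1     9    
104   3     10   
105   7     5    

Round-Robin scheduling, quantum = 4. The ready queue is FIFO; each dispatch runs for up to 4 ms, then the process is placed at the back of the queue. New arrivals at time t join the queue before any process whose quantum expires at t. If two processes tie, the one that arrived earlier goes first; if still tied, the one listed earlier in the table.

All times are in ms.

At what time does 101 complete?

31

Timeline: | 100 0-4 | 101 4-8 | 102 8-12 | 103 12-16 | 104 16-20 | 100 20-24 | 105 24-28 | 101 28-31 | 103 31-35 | 104 35-39 | 100 39-41 | 105 41-42 | 103 42-43 | 104 43-45 |
Completion: 100=41  101=31  102=12  103=43  104=45  105=42
Turnaround (C−A): 100=41  101=31  102=12  103=42  104=42  105=35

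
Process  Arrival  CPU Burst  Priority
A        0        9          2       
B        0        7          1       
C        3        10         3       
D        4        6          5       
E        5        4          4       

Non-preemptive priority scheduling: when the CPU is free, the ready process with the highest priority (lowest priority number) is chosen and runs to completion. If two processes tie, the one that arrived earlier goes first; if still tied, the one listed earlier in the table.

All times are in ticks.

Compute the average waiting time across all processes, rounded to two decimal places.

Schedule: | B 0-7 | A 7-16 | C 16-26 | E 26-30 | D 30-36 |
Completion: A=16  B=7  C=26  D=36  E=30
Turnaround (C−A): A=16  B=7  C=23  D=32  E=25
Waiting times: A=7, B=0, C=13, D=26, E=21
Average waiting = (7+0+13+26+21) / 5 = 67/5 = 13.40

13.40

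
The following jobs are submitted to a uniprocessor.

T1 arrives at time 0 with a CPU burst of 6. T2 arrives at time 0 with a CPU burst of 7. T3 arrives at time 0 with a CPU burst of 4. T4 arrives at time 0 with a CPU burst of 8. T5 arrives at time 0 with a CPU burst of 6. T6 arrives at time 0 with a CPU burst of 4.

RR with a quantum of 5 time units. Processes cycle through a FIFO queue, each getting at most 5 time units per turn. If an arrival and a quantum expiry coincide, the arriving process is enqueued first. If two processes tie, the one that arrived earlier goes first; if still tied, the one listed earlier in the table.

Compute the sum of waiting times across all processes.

Timeline: | T1 0-5 | T2 5-10 | T3 10-14 | T4 14-19 | T5 19-24 | T6 24-28 | T1 28-29 | T2 29-31 | T4 31-34 | T5 34-35 |
Completion: T1=29  T2=31  T3=14  T4=34  T5=35  T6=28
Waiting = turnaround − burst: T1=23, T2=24, T3=10, T4=26, T5=29, T6=24
Total waiting = 23 + 24 + 10 + 26 + 29 + 24 = 136

136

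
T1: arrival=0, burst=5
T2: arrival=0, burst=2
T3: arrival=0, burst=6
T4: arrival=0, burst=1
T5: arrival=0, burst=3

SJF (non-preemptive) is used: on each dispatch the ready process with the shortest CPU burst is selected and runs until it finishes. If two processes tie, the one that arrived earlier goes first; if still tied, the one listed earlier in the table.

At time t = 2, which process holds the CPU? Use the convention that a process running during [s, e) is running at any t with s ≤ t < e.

T2

Schedule: | T4 0-1 | T2 1-3 | T5 3-6 | T1 6-11 | T3 11-17 |
Completion: T1=11  T2=3  T3=17  T4=1  T5=6
Turnaround (C−A): T1=11  T2=3  T3=17  T4=1  T5=6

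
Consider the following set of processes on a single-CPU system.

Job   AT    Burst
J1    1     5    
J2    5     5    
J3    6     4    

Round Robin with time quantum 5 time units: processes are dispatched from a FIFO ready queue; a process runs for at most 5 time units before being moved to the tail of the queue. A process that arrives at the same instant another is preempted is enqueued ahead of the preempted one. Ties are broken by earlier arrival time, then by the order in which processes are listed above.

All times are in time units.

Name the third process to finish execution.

J3

Schedule: | idle 0-1 | J1 1-6 | J2 6-11 | J3 11-15 |
Completion: J1=6  J2=11  J3=15
Finish order: J1 → J2 → J3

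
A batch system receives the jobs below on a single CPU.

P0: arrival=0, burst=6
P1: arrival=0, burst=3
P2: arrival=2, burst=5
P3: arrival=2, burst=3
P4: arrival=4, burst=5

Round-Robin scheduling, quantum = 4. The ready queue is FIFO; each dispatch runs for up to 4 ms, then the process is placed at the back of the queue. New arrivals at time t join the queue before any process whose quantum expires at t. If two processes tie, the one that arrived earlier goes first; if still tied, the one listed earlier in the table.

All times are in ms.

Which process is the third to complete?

Timeline: | P0 0-4 | P1 4-7 | P2 7-11 | P3 11-14 | P4 14-18 | P0 18-20 | P2 20-21 | P4 21-22 |
Completion: P0=20  P1=7  P2=21  P3=14  P4=22
Turnaround (C−A): P0=20  P1=7  P2=19  P3=12  P4=18
Finish order: P1 → P3 → P0 → P2 → P4

P0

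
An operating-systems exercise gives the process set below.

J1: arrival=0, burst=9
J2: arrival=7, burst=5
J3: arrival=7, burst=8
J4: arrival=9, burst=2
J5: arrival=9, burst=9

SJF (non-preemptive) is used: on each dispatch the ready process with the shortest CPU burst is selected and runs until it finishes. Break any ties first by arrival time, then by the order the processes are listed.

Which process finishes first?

Gantt: | J1 0-9 | J4 9-11 | J2 11-16 | J3 16-24 | J5 24-33 |
Completion: J1=9  J2=16  J3=24  J4=11  J5=33
Turnaround (C−A): J1=9  J2=9  J3=17  J4=2  J5=24
Finish order: J1 → J4 → J2 → J3 → J5

J1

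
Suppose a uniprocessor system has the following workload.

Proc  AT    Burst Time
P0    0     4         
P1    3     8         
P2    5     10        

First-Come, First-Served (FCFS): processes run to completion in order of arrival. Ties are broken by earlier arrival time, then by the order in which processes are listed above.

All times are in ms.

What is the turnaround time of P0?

4

Schedule: | P0 0-4 | P1 4-12 | P2 12-22 |
Completion: P0=4  P1=12  P2=22
Turnaround (C−A): P0=4  P1=9  P2=17
Turnaround(P0) = completion − arrival = 4 − 0 = 4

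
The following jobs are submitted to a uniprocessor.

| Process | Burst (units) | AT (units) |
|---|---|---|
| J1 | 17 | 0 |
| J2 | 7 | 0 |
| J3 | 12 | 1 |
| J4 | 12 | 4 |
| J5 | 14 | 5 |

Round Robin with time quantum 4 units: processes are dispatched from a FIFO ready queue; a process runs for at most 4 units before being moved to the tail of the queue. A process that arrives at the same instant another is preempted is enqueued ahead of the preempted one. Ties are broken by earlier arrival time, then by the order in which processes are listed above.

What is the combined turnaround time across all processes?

Gantt: | J1 0-4 | J2 4-8 | J3 8-12 | J4 12-16 | J1 16-20 | J5 20-24 | J2 24-27 | J3 27-31 | J4 31-35 | J1 35-39 | J5 39-43 | J3 43-47 | J4 47-51 | J1 51-55 | J5 55-59 | J1 59-60 | J5 60-62 |
Completion: J1=60  J2=27  J3=47  J4=51  J5=62
Turnaround (C−A): J1=60  J2=27  J3=46  J4=47  J5=57
Turnaround = completion − arrival: J1=60, J2=27, J3=46, J4=47, J5=57
Total turnaround = 60 + 27 + 46 + 47 + 57 = 237

237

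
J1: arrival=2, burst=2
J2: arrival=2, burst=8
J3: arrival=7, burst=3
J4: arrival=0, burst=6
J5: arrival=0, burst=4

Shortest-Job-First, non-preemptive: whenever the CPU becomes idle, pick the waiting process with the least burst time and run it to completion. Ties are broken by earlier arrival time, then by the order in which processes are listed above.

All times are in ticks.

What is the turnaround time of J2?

21

Timeline: | J5 0-4 | J1 4-6 | J4 6-12 | J3 12-15 | J2 15-23 |
Completion: J1=6  J2=23  J3=15  J4=12  J5=4
Turnaround(J2) = completion − arrival = 23 − 2 = 21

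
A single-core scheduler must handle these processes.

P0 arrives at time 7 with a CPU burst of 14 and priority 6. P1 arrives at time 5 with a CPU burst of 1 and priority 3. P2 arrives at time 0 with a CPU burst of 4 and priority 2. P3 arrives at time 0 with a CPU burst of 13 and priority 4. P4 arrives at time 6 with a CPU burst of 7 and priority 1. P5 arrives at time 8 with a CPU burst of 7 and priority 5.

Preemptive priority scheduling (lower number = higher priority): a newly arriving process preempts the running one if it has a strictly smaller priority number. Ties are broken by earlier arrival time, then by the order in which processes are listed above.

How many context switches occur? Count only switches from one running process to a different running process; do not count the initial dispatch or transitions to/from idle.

Timeline: | P2 0-4 | P3 4-5 | P1 5-6 | P4 6-13 | P3 13-25 | P5 25-32 | P0 32-46 |
Completion: P0=46  P1=6  P2=4  P3=25  P4=13  P5=32

6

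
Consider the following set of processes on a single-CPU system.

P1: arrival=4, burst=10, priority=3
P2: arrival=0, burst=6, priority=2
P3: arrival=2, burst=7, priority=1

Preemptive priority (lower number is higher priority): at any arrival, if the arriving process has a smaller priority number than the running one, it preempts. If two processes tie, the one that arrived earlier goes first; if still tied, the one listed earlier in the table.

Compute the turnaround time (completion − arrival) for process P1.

Timeline: | P2 0-2 | P3 2-9 | P2 9-13 | P1 13-23 |
Completion: P1=23  P2=13  P3=9
Turnaround(P1) = completion − arrival = 23 − 4 = 19

19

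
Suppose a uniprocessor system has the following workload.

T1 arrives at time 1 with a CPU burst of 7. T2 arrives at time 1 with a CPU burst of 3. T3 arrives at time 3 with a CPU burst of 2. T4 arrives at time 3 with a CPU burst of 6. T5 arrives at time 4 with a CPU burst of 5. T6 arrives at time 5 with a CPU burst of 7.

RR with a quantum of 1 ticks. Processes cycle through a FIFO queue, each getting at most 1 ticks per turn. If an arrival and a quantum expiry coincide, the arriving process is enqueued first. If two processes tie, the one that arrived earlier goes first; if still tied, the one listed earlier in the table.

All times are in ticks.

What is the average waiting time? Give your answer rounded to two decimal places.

Schedule: | idle 0-1 | T1 1-2 | T2 2-3 | T1 3-4 | T3 4-5 | T4 5-6 | T2 6-7 | T5 7-8 | T1 8-9 | T6 9-10 | T3 10-11 | T4 11-12 | T2 12-13 | T5 13-14 | T1 14-15 | T6 15-16 | T4 16-17 | T5 17-18 | T1 18-19 | T6 19-20 | T4 20-21 | T5 21-22 | T1 22-23 | T6 23-24 | T4 24-25 | T5 25-26 | T1 26-27 | T6 27-28 | T4 28-29 | T6 29-31 |
Completion: T1=27  T2=13  T3=11  T4=29  T5=26  T6=31
Turnaround (C−A): T1=26  T2=12  T3=8  T4=26  T5=22  T6=26
Waiting times: T1=19, T2=9, T3=6, T4=20, T5=17, T6=19
Average waiting = (19+9+6+20+17+19) / 6 = 90/6 = 15.00

15.00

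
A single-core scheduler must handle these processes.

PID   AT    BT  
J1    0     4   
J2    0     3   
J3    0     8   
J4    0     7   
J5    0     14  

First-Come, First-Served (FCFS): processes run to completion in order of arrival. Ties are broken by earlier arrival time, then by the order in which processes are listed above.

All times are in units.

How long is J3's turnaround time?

15

Timeline: | J1 0-4 | J2 4-7 | J3 7-15 | J4 15-22 | J5 22-36 |
Completion: J1=4  J2=7  J3=15  J4=22  J5=36
Turnaround(J3) = completion − arrival = 15 − 0 = 15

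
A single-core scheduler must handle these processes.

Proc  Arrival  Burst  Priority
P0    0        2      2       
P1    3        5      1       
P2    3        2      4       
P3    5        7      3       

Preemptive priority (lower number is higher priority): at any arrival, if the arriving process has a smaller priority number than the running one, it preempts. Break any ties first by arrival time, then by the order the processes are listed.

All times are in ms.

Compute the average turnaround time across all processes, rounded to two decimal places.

Gantt: | P0 0-2 | idle 2-3 | P1 3-8 | P3 8-15 | P2 15-17 |
Completion: P0=2  P1=8  P2=17  P3=15
Turnaround times: P0=2, P1=5, P2=14, P3=10
Average turnaround = (2+5+14+10) / 4 = 31/4 = 7.75

7.75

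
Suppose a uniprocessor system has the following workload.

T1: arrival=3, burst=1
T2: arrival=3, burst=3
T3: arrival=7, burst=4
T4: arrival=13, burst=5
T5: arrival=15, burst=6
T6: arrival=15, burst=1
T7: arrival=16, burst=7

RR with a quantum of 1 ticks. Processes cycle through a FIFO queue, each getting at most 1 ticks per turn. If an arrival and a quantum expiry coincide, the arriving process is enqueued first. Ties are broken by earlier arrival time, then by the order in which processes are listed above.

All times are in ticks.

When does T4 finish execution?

24

Gantt: | idle 0-3 | T1 3-4 | T2 4-7 | T3 7-11 | idle 11-13 | T4 13-15 | T5 15-16 | T6 16-17 | T4 17-18 | T7 18-19 | T5 19-20 | T4 20-21 | T7 21-22 | T5 22-23 | T4 23-24 | T7 24-25 | T5 25-26 | T7 26-27 | T5 27-28 | T7 28-29 | T5 29-30 | T7 30-32 |
Completion: T1=4  T2=7  T3=11  T4=24  T5=30  T6=17  T7=32
Turnaround (C−A): T1=1  T2=4  T3=4  T4=11  T5=15  T6=2  T7=16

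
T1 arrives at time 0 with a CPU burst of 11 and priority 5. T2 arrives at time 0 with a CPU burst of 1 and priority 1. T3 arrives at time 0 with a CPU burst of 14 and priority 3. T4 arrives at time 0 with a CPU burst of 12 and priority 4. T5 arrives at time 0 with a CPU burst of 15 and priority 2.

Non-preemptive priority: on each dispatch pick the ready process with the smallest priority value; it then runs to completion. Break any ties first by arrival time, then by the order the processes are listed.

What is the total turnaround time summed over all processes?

Timeline: | T2 0-1 | T5 1-16 | T3 16-30 | T4 30-42 | T1 42-53 |
Completion: T1=53  T2=1  T3=30  T4=42  T5=16
Turnaround (C−A): T1=53  T2=1  T3=30  T4=42  T5=16
Turnaround = completion − arrival: T1=53, T2=1, T3=30, T4=42, T5=16
Total turnaround = 53 + 1 + 30 + 42 + 16 = 142

142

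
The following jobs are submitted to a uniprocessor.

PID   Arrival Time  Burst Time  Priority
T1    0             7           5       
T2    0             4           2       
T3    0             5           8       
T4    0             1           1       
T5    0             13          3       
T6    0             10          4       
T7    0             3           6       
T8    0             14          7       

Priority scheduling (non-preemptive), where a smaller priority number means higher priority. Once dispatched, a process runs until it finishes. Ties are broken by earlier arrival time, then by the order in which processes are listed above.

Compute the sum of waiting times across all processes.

Schedule: | T4 0-1 | T2 1-5 | T5 5-18 | T6 18-28 | T1 28-35 | T7 35-38 | T8 38-52 | T3 52-57 |
Completion: T1=35  T2=5  T3=57  T4=1  T5=18  T6=28  T7=38  T8=52
Waiting = turnaround − burst: T1=28, T2=1, T3=52, T4=0, T5=5, T6=18, T7=35, T8=38
Total waiting = 28 + 1 + 52 + 0 + 5 + 18 + 35 + 38 = 177

177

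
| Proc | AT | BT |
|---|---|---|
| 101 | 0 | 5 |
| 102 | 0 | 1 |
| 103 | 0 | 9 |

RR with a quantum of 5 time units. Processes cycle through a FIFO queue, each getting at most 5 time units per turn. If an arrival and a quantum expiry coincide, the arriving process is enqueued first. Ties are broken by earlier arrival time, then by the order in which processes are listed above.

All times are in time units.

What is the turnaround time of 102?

6

Timeline: | 101 0-5 | 102 5-6 | 103 6-15 |
Completion: 101=5  102=6  103=15
Turnaround (C−A): 101=5  102=6  103=15
Turnaround(102) = completion − arrival = 6 − 0 = 6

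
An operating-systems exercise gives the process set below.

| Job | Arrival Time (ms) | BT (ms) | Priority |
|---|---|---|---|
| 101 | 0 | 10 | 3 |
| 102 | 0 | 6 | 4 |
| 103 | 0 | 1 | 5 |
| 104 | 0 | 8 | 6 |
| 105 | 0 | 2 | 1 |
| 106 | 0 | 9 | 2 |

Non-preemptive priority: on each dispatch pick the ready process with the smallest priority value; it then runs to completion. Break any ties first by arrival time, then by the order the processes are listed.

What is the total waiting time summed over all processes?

Gantt: | 105 0-2 | 106 2-11 | 101 11-21 | 102 21-27 | 103 27-28 | 104 28-36 |
Completion: 101=21  102=27  103=28  104=36  105=2  106=11
Turnaround (C−A): 101=21  102=27  103=28  104=36  105=2  106=11
Waiting = turnaround − burst: 101=11, 102=21, 103=27, 104=28, 105=0, 106=2
Total waiting = 11 + 21 + 27 + 28 + 0 + 2 = 89

89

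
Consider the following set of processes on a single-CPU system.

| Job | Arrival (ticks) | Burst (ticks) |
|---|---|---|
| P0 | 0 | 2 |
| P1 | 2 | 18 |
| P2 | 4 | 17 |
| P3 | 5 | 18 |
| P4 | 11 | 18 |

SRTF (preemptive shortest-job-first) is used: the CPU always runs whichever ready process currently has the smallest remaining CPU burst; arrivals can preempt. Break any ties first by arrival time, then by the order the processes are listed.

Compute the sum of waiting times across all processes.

92

Gantt: | P0 0-2 | P1 2-20 | P2 20-37 | P3 37-55 | P4 55-73 |
Completion: P0=2  P1=20  P2=37  P3=55  P4=73
Turnaround (C−A): P0=2  P1=18  P2=33  P3=50  P4=62
Waiting = turnaround − burst: P0=0, P1=0, P2=16, P3=32, P4=44
Total waiting = 0 + 0 + 16 + 32 + 44 = 92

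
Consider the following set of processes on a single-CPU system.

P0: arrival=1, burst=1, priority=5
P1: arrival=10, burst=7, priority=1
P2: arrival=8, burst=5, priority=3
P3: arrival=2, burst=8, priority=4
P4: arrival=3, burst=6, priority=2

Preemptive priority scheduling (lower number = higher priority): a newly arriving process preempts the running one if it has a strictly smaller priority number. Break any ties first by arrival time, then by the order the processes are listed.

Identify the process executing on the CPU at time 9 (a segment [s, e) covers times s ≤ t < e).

P2

Gantt: | idle 0-1 | P0 1-2 | P3 2-3 | P4 3-9 | P2 9-10 | P1 10-17 | P2 17-21 | P3 21-28 |
Completion: P0=2  P1=17  P2=21  P3=28  P4=9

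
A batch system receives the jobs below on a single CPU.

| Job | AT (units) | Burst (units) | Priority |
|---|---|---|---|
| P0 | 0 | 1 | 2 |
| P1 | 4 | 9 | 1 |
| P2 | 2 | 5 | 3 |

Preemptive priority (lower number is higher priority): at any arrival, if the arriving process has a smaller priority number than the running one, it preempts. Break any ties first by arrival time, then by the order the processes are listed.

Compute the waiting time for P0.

0

Gantt: | P0 0-1 | idle 1-2 | P2 2-4 | P1 4-13 | P2 13-16 |
Completion: P0=1  P1=13  P2=16
Turnaround (C−A): P0=1  P1=9  P2=14
Waiting(P0) = turnaround − burst = 1 − 1 = 0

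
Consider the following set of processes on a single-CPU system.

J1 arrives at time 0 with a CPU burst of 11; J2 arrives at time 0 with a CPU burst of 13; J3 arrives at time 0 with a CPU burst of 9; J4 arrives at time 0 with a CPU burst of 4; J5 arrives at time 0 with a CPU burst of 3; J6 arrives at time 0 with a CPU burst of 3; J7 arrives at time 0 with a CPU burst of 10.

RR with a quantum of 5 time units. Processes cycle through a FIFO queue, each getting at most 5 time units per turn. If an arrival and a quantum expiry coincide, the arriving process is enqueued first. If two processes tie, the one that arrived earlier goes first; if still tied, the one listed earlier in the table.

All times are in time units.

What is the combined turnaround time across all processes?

Gantt: | J1 0-5 | J2 5-10 | J3 10-15 | J4 15-19 | J5 19-22 | J6 22-25 | J7 25-30 | J1 30-35 | J2 35-40 | J3 40-44 | J7 44-49 | J1 49-50 | J2 50-53 |
Completion: J1=50  J2=53  J3=44  J4=19  J5=22  J6=25  J7=49
Turnaround (C−A): J1=50  J2=53  J3=44  J4=19  J5=22  J6=25  J7=49
Turnaround = completion − arrival: J1=50, J2=53, J3=44, J4=19, J5=22, J6=25, J7=49
Total turnaround = 50 + 53 + 44 + 19 + 22 + 25 + 49 = 262

262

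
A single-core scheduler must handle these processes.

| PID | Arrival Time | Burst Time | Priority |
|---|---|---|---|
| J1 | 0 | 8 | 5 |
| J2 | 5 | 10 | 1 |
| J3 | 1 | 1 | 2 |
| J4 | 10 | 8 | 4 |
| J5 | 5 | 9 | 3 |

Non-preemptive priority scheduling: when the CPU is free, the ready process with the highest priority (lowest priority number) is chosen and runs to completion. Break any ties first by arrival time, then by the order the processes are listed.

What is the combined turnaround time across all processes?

88

Timeline: | J1 0-8 | J2 8-18 | J3 18-19 | J5 19-28 | J4 28-36 |
Completion: J1=8  J2=18  J3=19  J4=36  J5=28
Turnaround = completion − arrival: J1=8, J2=13, J3=18, J4=26, J5=23
Total turnaround = 8 + 13 + 18 + 26 + 23 = 88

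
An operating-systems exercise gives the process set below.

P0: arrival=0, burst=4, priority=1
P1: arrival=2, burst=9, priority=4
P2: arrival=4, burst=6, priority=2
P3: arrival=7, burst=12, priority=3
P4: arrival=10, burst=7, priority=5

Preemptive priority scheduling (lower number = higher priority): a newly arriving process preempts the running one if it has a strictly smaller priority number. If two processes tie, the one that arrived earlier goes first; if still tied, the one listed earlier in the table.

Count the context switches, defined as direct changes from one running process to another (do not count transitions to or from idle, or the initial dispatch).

Schedule: | P0 0-4 | P2 4-10 | P3 10-22 | P1 22-31 | P4 31-38 |
Completion: P0=4  P1=31  P2=10  P3=22  P4=38
Turnaround (C−A): P0=4  P1=29  P2=6  P3=15  P4=28

4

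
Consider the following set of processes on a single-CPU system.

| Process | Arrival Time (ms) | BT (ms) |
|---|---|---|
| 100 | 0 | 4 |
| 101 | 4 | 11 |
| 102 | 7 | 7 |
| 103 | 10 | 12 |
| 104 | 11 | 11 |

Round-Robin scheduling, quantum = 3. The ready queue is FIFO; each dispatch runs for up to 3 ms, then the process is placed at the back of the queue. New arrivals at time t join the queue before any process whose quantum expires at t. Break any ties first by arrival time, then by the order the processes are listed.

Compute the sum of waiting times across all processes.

78

Gantt: | 100 0-4 | 101 4-7 | 102 7-10 | 101 10-13 | 103 13-16 | 102 16-19 | 104 19-22 | 101 22-25 | 103 25-28 | 102 28-29 | 104 29-32 | 101 32-34 | 103 34-37 | 104 37-40 | 103 40-43 | 104 43-45 |
Completion: 100=4  101=34  102=29  103=43  104=45
Turnaround (C−A): 100=4  101=30  102=22  103=33  104=34
Waiting = turnaround − burst: 100=0, 101=19, 102=15, 103=21, 104=23
Total waiting = 0 + 19 + 15 + 21 + 23 = 78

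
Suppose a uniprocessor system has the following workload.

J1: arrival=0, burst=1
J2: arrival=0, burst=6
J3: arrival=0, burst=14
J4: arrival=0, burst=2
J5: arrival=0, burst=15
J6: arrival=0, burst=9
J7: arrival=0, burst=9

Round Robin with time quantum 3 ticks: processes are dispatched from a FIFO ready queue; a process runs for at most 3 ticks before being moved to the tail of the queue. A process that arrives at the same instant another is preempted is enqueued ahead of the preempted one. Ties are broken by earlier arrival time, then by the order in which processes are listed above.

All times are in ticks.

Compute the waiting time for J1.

0

Gantt: | J1 0-1 | J2 1-4 | J3 4-7 | J4 7-9 | J5 9-12 | J6 12-15 | J7 15-18 | J2 18-21 | J3 21-24 | J5 24-27 | J6 27-30 | J7 30-33 | J3 33-36 | J5 36-39 | J6 39-42 | J7 42-45 | J3 45-48 | J5 48-51 | J3 51-53 | J5 53-56 |
Completion: J1=1  J2=21  J3=53  J4=9  J5=56  J6=42  J7=45
Waiting(J1) = turnaround − burst = 1 − 1 = 0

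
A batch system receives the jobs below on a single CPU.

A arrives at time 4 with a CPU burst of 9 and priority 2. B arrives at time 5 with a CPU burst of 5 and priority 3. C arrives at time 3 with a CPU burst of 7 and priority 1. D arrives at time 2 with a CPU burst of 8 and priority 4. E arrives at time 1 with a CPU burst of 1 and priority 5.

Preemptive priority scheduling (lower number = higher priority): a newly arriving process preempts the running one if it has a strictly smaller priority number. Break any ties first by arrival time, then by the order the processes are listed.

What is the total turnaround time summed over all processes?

Schedule: | idle 0-1 | E 1-2 | D 2-3 | C 3-10 | A 10-19 | B 19-24 | D 24-31 |
Completion: A=19  B=24  C=10  D=31  E=2
Turnaround (C−A): A=15  B=19  C=7  D=29  E=1
Turnaround = completion − arrival: A=15, B=19, C=7, D=29, E=1
Total turnaround = 15 + 19 + 7 + 29 + 1 = 71

71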